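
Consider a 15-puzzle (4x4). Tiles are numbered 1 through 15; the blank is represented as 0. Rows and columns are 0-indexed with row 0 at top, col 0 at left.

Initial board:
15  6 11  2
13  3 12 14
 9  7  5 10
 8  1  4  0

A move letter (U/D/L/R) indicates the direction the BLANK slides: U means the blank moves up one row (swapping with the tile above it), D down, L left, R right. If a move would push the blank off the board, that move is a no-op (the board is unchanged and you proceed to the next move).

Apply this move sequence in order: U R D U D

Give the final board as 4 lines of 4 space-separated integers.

After move 1 (U):
15  6 11  2
13  3 12 14
 9  7  5  0
 8  1  4 10

After move 2 (R):
15  6 11  2
13  3 12 14
 9  7  5  0
 8  1  4 10

After move 3 (D):
15  6 11  2
13  3 12 14
 9  7  5 10
 8  1  4  0

After move 4 (U):
15  6 11  2
13  3 12 14
 9  7  5  0
 8  1  4 10

After move 5 (D):
15  6 11  2
13  3 12 14
 9  7  5 10
 8  1  4  0

Answer: 15  6 11  2
13  3 12 14
 9  7  5 10
 8  1  4  0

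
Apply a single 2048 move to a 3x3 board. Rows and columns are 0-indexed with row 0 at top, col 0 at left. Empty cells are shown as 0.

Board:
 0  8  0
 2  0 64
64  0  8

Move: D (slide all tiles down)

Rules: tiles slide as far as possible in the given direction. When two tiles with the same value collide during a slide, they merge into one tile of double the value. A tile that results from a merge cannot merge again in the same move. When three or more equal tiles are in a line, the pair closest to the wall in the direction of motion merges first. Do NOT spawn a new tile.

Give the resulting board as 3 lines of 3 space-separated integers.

Answer:  0  0  0
 2  0 64
64  8  8

Derivation:
Slide down:
col 0: [0, 2, 64] -> [0, 2, 64]
col 1: [8, 0, 0] -> [0, 0, 8]
col 2: [0, 64, 8] -> [0, 64, 8]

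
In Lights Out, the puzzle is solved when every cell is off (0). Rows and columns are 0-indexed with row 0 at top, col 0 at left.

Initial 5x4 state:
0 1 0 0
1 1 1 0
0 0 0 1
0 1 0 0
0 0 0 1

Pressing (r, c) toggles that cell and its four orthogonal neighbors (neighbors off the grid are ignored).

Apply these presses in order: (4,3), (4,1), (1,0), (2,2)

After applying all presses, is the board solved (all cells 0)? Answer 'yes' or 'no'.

After press 1 at (4,3):
0 1 0 0
1 1 1 0
0 0 0 1
0 1 0 1
0 0 1 0

After press 2 at (4,1):
0 1 0 0
1 1 1 0
0 0 0 1
0 0 0 1
1 1 0 0

After press 3 at (1,0):
1 1 0 0
0 0 1 0
1 0 0 1
0 0 0 1
1 1 0 0

After press 4 at (2,2):
1 1 0 0
0 0 0 0
1 1 1 0
0 0 1 1
1 1 0 0

Lights still on: 9

Answer: no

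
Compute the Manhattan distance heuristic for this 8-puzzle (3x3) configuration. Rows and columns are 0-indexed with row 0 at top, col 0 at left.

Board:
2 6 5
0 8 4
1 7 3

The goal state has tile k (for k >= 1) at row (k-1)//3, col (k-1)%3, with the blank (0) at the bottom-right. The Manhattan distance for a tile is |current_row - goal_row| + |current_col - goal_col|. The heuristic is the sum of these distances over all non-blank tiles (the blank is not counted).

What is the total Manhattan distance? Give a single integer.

Tile 2: (0,0)->(0,1) = 1
Tile 6: (0,1)->(1,2) = 2
Tile 5: (0,2)->(1,1) = 2
Tile 8: (1,1)->(2,1) = 1
Tile 4: (1,2)->(1,0) = 2
Tile 1: (2,0)->(0,0) = 2
Tile 7: (2,1)->(2,0) = 1
Tile 3: (2,2)->(0,2) = 2
Sum: 1 + 2 + 2 + 1 + 2 + 2 + 1 + 2 = 13

Answer: 13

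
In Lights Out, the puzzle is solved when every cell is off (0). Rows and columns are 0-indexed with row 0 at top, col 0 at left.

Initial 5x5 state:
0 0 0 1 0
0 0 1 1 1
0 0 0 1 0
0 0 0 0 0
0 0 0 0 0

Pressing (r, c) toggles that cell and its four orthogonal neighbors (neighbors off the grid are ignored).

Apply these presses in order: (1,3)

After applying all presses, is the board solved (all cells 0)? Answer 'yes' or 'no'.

Answer: yes

Derivation:
After press 1 at (1,3):
0 0 0 0 0
0 0 0 0 0
0 0 0 0 0
0 0 0 0 0
0 0 0 0 0

Lights still on: 0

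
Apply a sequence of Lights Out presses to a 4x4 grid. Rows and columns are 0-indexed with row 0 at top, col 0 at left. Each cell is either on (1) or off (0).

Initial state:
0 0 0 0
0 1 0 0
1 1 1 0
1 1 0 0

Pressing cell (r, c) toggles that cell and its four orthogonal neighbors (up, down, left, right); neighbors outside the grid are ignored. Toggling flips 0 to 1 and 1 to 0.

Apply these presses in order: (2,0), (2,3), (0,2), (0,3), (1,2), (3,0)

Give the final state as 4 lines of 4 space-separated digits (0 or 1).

After press 1 at (2,0):
0 0 0 0
1 1 0 0
0 0 1 0
0 1 0 0

After press 2 at (2,3):
0 0 0 0
1 1 0 1
0 0 0 1
0 1 0 1

After press 3 at (0,2):
0 1 1 1
1 1 1 1
0 0 0 1
0 1 0 1

After press 4 at (0,3):
0 1 0 0
1 1 1 0
0 0 0 1
0 1 0 1

After press 5 at (1,2):
0 1 1 0
1 0 0 1
0 0 1 1
0 1 0 1

After press 6 at (3,0):
0 1 1 0
1 0 0 1
1 0 1 1
1 0 0 1

Answer: 0 1 1 0
1 0 0 1
1 0 1 1
1 0 0 1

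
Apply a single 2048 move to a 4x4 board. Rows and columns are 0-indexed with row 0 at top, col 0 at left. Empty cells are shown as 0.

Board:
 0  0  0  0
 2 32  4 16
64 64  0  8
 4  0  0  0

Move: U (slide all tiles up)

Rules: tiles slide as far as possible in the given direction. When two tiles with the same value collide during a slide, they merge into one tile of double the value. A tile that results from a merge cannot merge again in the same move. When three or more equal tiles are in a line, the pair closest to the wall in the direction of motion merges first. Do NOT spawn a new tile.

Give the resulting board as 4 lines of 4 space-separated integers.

Slide up:
col 0: [0, 2, 64, 4] -> [2, 64, 4, 0]
col 1: [0, 32, 64, 0] -> [32, 64, 0, 0]
col 2: [0, 4, 0, 0] -> [4, 0, 0, 0]
col 3: [0, 16, 8, 0] -> [16, 8, 0, 0]

Answer:  2 32  4 16
64 64  0  8
 4  0  0  0
 0  0  0  0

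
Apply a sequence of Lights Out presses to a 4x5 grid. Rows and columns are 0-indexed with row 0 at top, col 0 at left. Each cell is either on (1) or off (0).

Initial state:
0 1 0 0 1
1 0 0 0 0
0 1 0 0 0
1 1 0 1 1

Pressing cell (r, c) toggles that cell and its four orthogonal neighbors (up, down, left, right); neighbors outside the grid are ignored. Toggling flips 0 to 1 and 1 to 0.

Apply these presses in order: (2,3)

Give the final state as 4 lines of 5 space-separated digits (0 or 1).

Answer: 0 1 0 0 1
1 0 0 1 0
0 1 1 1 1
1 1 0 0 1

Derivation:
After press 1 at (2,3):
0 1 0 0 1
1 0 0 1 0
0 1 1 1 1
1 1 0 0 1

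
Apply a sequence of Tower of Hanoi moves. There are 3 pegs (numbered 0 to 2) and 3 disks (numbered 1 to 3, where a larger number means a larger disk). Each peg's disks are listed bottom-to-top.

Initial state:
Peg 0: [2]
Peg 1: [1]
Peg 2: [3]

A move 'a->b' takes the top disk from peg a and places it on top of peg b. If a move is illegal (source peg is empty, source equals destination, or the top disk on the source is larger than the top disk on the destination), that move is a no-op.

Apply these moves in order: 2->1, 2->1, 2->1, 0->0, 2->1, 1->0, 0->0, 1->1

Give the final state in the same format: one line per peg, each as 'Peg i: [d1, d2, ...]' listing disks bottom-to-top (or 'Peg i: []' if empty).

After move 1 (2->1):
Peg 0: [2]
Peg 1: [1]
Peg 2: [3]

After move 2 (2->1):
Peg 0: [2]
Peg 1: [1]
Peg 2: [3]

After move 3 (2->1):
Peg 0: [2]
Peg 1: [1]
Peg 2: [3]

After move 4 (0->0):
Peg 0: [2]
Peg 1: [1]
Peg 2: [3]

After move 5 (2->1):
Peg 0: [2]
Peg 1: [1]
Peg 2: [3]

After move 6 (1->0):
Peg 0: [2, 1]
Peg 1: []
Peg 2: [3]

After move 7 (0->0):
Peg 0: [2, 1]
Peg 1: []
Peg 2: [3]

After move 8 (1->1):
Peg 0: [2, 1]
Peg 1: []
Peg 2: [3]

Answer: Peg 0: [2, 1]
Peg 1: []
Peg 2: [3]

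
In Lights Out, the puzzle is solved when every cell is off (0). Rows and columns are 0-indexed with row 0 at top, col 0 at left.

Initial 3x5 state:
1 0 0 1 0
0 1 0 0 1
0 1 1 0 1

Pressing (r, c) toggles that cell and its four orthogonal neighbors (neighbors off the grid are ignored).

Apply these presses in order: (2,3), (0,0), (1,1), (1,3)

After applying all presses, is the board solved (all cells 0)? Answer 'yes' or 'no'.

After press 1 at (2,3):
1 0 0 1 0
0 1 0 1 1
0 1 0 1 0

After press 2 at (0,0):
0 1 0 1 0
1 1 0 1 1
0 1 0 1 0

After press 3 at (1,1):
0 0 0 1 0
0 0 1 1 1
0 0 0 1 0

After press 4 at (1,3):
0 0 0 0 0
0 0 0 0 0
0 0 0 0 0

Lights still on: 0

Answer: yes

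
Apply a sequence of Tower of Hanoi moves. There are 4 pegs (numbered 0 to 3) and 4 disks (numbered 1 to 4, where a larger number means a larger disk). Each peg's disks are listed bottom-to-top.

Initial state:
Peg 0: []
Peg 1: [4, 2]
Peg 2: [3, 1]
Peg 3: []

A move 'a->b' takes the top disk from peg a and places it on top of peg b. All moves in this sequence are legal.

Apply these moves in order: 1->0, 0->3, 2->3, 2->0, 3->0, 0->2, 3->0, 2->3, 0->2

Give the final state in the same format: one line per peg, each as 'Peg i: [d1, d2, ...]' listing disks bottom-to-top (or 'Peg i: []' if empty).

Answer: Peg 0: [3]
Peg 1: [4]
Peg 2: [2]
Peg 3: [1]

Derivation:
After move 1 (1->0):
Peg 0: [2]
Peg 1: [4]
Peg 2: [3, 1]
Peg 3: []

After move 2 (0->3):
Peg 0: []
Peg 1: [4]
Peg 2: [3, 1]
Peg 3: [2]

After move 3 (2->3):
Peg 0: []
Peg 1: [4]
Peg 2: [3]
Peg 3: [2, 1]

After move 4 (2->0):
Peg 0: [3]
Peg 1: [4]
Peg 2: []
Peg 3: [2, 1]

After move 5 (3->0):
Peg 0: [3, 1]
Peg 1: [4]
Peg 2: []
Peg 3: [2]

After move 6 (0->2):
Peg 0: [3]
Peg 1: [4]
Peg 2: [1]
Peg 3: [2]

After move 7 (3->0):
Peg 0: [3, 2]
Peg 1: [4]
Peg 2: [1]
Peg 3: []

After move 8 (2->3):
Peg 0: [3, 2]
Peg 1: [4]
Peg 2: []
Peg 3: [1]

After move 9 (0->2):
Peg 0: [3]
Peg 1: [4]
Peg 2: [2]
Peg 3: [1]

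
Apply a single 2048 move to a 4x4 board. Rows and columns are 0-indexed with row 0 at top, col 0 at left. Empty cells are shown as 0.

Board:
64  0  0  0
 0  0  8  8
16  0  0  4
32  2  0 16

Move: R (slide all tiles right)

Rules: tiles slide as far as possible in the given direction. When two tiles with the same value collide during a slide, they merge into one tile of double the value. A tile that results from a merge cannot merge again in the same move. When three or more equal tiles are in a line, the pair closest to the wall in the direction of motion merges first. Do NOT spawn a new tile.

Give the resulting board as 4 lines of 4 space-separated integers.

Answer:  0  0  0 64
 0  0  0 16
 0  0 16  4
 0 32  2 16

Derivation:
Slide right:
row 0: [64, 0, 0, 0] -> [0, 0, 0, 64]
row 1: [0, 0, 8, 8] -> [0, 0, 0, 16]
row 2: [16, 0, 0, 4] -> [0, 0, 16, 4]
row 3: [32, 2, 0, 16] -> [0, 32, 2, 16]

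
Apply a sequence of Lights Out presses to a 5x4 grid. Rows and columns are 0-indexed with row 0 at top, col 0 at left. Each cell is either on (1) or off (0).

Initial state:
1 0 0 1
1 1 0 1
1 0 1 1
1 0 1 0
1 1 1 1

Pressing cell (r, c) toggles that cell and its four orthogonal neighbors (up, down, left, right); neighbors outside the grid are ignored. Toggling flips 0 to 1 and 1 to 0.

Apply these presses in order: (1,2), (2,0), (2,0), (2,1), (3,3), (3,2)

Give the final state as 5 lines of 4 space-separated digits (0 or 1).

Answer: 1 0 1 1
1 1 1 0
0 1 0 0
1 0 1 0
1 1 0 0

Derivation:
After press 1 at (1,2):
1 0 1 1
1 0 1 0
1 0 0 1
1 0 1 0
1 1 1 1

After press 2 at (2,0):
1 0 1 1
0 0 1 0
0 1 0 1
0 0 1 0
1 1 1 1

After press 3 at (2,0):
1 0 1 1
1 0 1 0
1 0 0 1
1 0 1 0
1 1 1 1

After press 4 at (2,1):
1 0 1 1
1 1 1 0
0 1 1 1
1 1 1 0
1 1 1 1

After press 5 at (3,3):
1 0 1 1
1 1 1 0
0 1 1 0
1 1 0 1
1 1 1 0

After press 6 at (3,2):
1 0 1 1
1 1 1 0
0 1 0 0
1 0 1 0
1 1 0 0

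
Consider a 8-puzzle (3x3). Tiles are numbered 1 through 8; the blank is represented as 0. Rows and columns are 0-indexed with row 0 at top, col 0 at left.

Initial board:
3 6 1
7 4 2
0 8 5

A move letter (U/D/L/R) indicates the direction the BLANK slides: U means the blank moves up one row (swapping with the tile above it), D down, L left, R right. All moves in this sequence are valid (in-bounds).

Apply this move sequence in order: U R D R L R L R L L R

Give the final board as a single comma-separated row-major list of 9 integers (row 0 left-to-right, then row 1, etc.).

Answer: 3, 6, 1, 4, 8, 2, 7, 0, 5

Derivation:
After move 1 (U):
3 6 1
0 4 2
7 8 5

After move 2 (R):
3 6 1
4 0 2
7 8 5

After move 3 (D):
3 6 1
4 8 2
7 0 5

After move 4 (R):
3 6 1
4 8 2
7 5 0

After move 5 (L):
3 6 1
4 8 2
7 0 5

After move 6 (R):
3 6 1
4 8 2
7 5 0

After move 7 (L):
3 6 1
4 8 2
7 0 5

After move 8 (R):
3 6 1
4 8 2
7 5 0

After move 9 (L):
3 6 1
4 8 2
7 0 5

After move 10 (L):
3 6 1
4 8 2
0 7 5

After move 11 (R):
3 6 1
4 8 2
7 0 5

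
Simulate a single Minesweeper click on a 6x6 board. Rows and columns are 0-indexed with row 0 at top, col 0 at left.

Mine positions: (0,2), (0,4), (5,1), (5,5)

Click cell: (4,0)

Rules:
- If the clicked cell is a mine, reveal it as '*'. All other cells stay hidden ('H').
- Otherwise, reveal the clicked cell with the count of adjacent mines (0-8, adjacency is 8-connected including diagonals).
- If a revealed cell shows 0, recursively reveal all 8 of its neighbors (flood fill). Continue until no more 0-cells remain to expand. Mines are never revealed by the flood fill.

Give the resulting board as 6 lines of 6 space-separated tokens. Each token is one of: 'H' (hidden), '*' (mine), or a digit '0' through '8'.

H H H H H H
H H H H H H
H H H H H H
H H H H H H
1 H H H H H
H H H H H H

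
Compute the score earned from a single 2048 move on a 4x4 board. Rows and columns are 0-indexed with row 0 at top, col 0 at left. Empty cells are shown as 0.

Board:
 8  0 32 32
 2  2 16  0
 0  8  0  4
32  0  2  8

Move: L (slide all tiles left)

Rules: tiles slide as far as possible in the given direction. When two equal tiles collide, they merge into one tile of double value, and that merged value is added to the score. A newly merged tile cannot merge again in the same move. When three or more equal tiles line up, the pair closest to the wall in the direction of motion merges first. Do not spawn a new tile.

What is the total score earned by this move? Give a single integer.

Answer: 68

Derivation:
Slide left:
row 0: [8, 0, 32, 32] -> [8, 64, 0, 0]  score +64 (running 64)
row 1: [2, 2, 16, 0] -> [4, 16, 0, 0]  score +4 (running 68)
row 2: [0, 8, 0, 4] -> [8, 4, 0, 0]  score +0 (running 68)
row 3: [32, 0, 2, 8] -> [32, 2, 8, 0]  score +0 (running 68)
Board after move:
 8 64  0  0
 4 16  0  0
 8  4  0  0
32  2  8  0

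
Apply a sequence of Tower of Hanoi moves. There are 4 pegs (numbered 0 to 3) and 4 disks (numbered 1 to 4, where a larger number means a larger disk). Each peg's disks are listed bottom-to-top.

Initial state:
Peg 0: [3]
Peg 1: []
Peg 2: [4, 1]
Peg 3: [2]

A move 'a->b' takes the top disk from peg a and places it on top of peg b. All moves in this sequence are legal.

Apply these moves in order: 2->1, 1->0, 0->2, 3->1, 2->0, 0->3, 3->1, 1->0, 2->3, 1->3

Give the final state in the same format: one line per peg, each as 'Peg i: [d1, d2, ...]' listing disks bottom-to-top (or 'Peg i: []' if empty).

Answer: Peg 0: [3, 1]
Peg 1: []
Peg 2: []
Peg 3: [4, 2]

Derivation:
After move 1 (2->1):
Peg 0: [3]
Peg 1: [1]
Peg 2: [4]
Peg 3: [2]

After move 2 (1->0):
Peg 0: [3, 1]
Peg 1: []
Peg 2: [4]
Peg 3: [2]

After move 3 (0->2):
Peg 0: [3]
Peg 1: []
Peg 2: [4, 1]
Peg 3: [2]

After move 4 (3->1):
Peg 0: [3]
Peg 1: [2]
Peg 2: [4, 1]
Peg 3: []

After move 5 (2->0):
Peg 0: [3, 1]
Peg 1: [2]
Peg 2: [4]
Peg 3: []

After move 6 (0->3):
Peg 0: [3]
Peg 1: [2]
Peg 2: [4]
Peg 3: [1]

After move 7 (3->1):
Peg 0: [3]
Peg 1: [2, 1]
Peg 2: [4]
Peg 3: []

After move 8 (1->0):
Peg 0: [3, 1]
Peg 1: [2]
Peg 2: [4]
Peg 3: []

After move 9 (2->3):
Peg 0: [3, 1]
Peg 1: [2]
Peg 2: []
Peg 3: [4]

After move 10 (1->3):
Peg 0: [3, 1]
Peg 1: []
Peg 2: []
Peg 3: [4, 2]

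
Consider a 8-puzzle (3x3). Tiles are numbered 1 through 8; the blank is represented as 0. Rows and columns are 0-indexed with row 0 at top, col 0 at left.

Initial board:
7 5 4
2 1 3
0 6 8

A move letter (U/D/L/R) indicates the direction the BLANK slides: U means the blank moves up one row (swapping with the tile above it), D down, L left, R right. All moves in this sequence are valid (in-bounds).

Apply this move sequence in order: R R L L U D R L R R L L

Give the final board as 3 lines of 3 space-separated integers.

Answer: 7 5 4
2 1 3
0 6 8

Derivation:
After move 1 (R):
7 5 4
2 1 3
6 0 8

After move 2 (R):
7 5 4
2 1 3
6 8 0

After move 3 (L):
7 5 4
2 1 3
6 0 8

After move 4 (L):
7 5 4
2 1 3
0 6 8

After move 5 (U):
7 5 4
0 1 3
2 6 8

After move 6 (D):
7 5 4
2 1 3
0 6 8

After move 7 (R):
7 5 4
2 1 3
6 0 8

After move 8 (L):
7 5 4
2 1 3
0 6 8

After move 9 (R):
7 5 4
2 1 3
6 0 8

After move 10 (R):
7 5 4
2 1 3
6 8 0

After move 11 (L):
7 5 4
2 1 3
6 0 8

After move 12 (L):
7 5 4
2 1 3
0 6 8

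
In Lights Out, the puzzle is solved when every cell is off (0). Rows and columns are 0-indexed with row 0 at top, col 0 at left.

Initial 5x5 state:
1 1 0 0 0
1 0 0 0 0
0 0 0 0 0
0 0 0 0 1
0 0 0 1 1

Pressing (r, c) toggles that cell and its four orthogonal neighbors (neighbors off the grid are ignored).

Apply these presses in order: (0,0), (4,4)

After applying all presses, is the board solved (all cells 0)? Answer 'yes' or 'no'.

Answer: yes

Derivation:
After press 1 at (0,0):
0 0 0 0 0
0 0 0 0 0
0 0 0 0 0
0 0 0 0 1
0 0 0 1 1

After press 2 at (4,4):
0 0 0 0 0
0 0 0 0 0
0 0 0 0 0
0 0 0 0 0
0 0 0 0 0

Lights still on: 0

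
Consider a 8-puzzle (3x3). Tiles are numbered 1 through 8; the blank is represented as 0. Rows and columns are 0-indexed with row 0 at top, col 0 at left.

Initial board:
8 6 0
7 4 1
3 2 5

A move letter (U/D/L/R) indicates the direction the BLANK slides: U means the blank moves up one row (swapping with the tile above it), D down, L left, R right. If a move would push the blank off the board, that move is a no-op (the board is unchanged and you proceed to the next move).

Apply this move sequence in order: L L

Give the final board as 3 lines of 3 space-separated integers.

Answer: 0 8 6
7 4 1
3 2 5

Derivation:
After move 1 (L):
8 0 6
7 4 1
3 2 5

After move 2 (L):
0 8 6
7 4 1
3 2 5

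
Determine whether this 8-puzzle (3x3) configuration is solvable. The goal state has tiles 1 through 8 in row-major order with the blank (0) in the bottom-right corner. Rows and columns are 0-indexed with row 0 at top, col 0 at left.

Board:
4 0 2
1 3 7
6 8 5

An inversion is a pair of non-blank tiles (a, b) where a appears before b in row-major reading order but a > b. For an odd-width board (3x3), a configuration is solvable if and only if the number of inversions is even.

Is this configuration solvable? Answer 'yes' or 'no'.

Answer: yes

Derivation:
Inversions (pairs i<j in row-major order where tile[i] > tile[j] > 0): 8
8 is even, so the puzzle is solvable.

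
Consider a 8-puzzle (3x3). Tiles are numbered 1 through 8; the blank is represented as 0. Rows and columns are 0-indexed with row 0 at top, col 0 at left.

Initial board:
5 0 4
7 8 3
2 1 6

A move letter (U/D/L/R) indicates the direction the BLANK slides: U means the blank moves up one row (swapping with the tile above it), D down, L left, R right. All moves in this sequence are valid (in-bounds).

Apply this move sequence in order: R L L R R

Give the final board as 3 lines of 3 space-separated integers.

Answer: 5 4 0
7 8 3
2 1 6

Derivation:
After move 1 (R):
5 4 0
7 8 3
2 1 6

After move 2 (L):
5 0 4
7 8 3
2 1 6

After move 3 (L):
0 5 4
7 8 3
2 1 6

After move 4 (R):
5 0 4
7 8 3
2 1 6

After move 5 (R):
5 4 0
7 8 3
2 1 6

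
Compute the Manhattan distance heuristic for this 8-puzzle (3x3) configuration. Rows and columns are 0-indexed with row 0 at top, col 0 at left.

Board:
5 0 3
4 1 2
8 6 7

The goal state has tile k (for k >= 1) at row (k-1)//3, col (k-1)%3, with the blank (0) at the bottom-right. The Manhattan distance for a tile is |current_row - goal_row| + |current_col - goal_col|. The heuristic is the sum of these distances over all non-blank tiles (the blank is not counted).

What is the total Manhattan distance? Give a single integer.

Tile 5: (0,0)->(1,1) = 2
Tile 3: (0,2)->(0,2) = 0
Tile 4: (1,0)->(1,0) = 0
Tile 1: (1,1)->(0,0) = 2
Tile 2: (1,2)->(0,1) = 2
Tile 8: (2,0)->(2,1) = 1
Tile 6: (2,1)->(1,2) = 2
Tile 7: (2,2)->(2,0) = 2
Sum: 2 + 0 + 0 + 2 + 2 + 1 + 2 + 2 = 11

Answer: 11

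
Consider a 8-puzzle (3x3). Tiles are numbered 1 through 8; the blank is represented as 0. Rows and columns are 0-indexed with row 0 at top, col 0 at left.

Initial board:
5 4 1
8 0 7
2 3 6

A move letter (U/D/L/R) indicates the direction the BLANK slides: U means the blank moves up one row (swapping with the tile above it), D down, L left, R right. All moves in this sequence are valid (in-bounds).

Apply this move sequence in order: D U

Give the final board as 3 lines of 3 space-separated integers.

After move 1 (D):
5 4 1
8 3 7
2 0 6

After move 2 (U):
5 4 1
8 0 7
2 3 6

Answer: 5 4 1
8 0 7
2 3 6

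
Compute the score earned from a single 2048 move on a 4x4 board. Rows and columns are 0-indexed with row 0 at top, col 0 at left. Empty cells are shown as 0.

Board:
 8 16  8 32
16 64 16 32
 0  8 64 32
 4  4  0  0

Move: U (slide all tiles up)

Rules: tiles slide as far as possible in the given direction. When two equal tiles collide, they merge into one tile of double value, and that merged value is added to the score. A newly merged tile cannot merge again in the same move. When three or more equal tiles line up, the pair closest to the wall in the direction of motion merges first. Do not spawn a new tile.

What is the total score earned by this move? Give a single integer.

Slide up:
col 0: [8, 16, 0, 4] -> [8, 16, 4, 0]  score +0 (running 0)
col 1: [16, 64, 8, 4] -> [16, 64, 8, 4]  score +0 (running 0)
col 2: [8, 16, 64, 0] -> [8, 16, 64, 0]  score +0 (running 0)
col 3: [32, 32, 32, 0] -> [64, 32, 0, 0]  score +64 (running 64)
Board after move:
 8 16  8 64
16 64 16 32
 4  8 64  0
 0  4  0  0

Answer: 64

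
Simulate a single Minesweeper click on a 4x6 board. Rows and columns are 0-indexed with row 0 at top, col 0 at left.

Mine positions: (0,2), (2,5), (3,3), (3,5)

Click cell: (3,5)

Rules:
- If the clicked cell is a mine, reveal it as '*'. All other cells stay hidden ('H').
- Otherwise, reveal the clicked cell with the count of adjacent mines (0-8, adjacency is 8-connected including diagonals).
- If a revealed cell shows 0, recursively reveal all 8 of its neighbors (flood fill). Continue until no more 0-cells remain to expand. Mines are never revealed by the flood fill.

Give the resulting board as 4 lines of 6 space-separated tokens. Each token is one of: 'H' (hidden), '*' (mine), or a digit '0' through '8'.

H H H H H H
H H H H H H
H H H H H H
H H H H H *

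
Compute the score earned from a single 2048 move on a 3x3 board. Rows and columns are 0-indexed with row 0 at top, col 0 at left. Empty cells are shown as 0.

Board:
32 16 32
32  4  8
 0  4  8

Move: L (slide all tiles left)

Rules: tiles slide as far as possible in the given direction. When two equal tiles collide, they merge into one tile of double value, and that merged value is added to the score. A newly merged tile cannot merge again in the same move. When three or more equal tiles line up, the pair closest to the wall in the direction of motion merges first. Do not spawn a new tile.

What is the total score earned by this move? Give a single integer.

Answer: 0

Derivation:
Slide left:
row 0: [32, 16, 32] -> [32, 16, 32]  score +0 (running 0)
row 1: [32, 4, 8] -> [32, 4, 8]  score +0 (running 0)
row 2: [0, 4, 8] -> [4, 8, 0]  score +0 (running 0)
Board after move:
32 16 32
32  4  8
 4  8  0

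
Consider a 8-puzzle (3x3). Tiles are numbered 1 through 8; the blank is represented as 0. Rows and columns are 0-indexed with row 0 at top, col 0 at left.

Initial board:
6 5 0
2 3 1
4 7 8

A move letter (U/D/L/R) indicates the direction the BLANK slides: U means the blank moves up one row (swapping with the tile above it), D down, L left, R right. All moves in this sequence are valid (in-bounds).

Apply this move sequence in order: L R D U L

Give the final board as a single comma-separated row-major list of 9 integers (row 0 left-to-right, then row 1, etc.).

After move 1 (L):
6 0 5
2 3 1
4 7 8

After move 2 (R):
6 5 0
2 3 1
4 7 8

After move 3 (D):
6 5 1
2 3 0
4 7 8

After move 4 (U):
6 5 0
2 3 1
4 7 8

After move 5 (L):
6 0 5
2 3 1
4 7 8

Answer: 6, 0, 5, 2, 3, 1, 4, 7, 8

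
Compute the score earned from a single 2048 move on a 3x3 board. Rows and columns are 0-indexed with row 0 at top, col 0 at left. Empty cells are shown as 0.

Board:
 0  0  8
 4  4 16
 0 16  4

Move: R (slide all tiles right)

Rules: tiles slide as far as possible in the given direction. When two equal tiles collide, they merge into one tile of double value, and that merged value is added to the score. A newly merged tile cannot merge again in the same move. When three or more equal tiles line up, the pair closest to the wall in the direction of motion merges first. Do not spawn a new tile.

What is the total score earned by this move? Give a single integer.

Answer: 8

Derivation:
Slide right:
row 0: [0, 0, 8] -> [0, 0, 8]  score +0 (running 0)
row 1: [4, 4, 16] -> [0, 8, 16]  score +8 (running 8)
row 2: [0, 16, 4] -> [0, 16, 4]  score +0 (running 8)
Board after move:
 0  0  8
 0  8 16
 0 16  4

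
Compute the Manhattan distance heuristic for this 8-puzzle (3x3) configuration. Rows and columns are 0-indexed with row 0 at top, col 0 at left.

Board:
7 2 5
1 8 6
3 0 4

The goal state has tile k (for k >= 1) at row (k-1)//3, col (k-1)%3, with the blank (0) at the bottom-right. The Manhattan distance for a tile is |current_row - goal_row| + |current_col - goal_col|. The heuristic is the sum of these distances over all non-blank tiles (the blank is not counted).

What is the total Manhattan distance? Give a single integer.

Tile 7: at (0,0), goal (2,0), distance |0-2|+|0-0| = 2
Tile 2: at (0,1), goal (0,1), distance |0-0|+|1-1| = 0
Tile 5: at (0,2), goal (1,1), distance |0-1|+|2-1| = 2
Tile 1: at (1,0), goal (0,0), distance |1-0|+|0-0| = 1
Tile 8: at (1,1), goal (2,1), distance |1-2|+|1-1| = 1
Tile 6: at (1,2), goal (1,2), distance |1-1|+|2-2| = 0
Tile 3: at (2,0), goal (0,2), distance |2-0|+|0-2| = 4
Tile 4: at (2,2), goal (1,0), distance |2-1|+|2-0| = 3
Sum: 2 + 0 + 2 + 1 + 1 + 0 + 4 + 3 = 13

Answer: 13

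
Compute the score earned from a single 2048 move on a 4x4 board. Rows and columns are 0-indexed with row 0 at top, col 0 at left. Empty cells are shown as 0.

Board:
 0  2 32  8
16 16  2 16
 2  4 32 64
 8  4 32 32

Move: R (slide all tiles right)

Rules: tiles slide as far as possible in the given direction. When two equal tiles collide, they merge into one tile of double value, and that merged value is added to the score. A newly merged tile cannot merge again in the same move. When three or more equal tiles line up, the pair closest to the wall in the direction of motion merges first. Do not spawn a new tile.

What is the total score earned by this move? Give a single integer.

Slide right:
row 0: [0, 2, 32, 8] -> [0, 2, 32, 8]  score +0 (running 0)
row 1: [16, 16, 2, 16] -> [0, 32, 2, 16]  score +32 (running 32)
row 2: [2, 4, 32, 64] -> [2, 4, 32, 64]  score +0 (running 32)
row 3: [8, 4, 32, 32] -> [0, 8, 4, 64]  score +64 (running 96)
Board after move:
 0  2 32  8
 0 32  2 16
 2  4 32 64
 0  8  4 64

Answer: 96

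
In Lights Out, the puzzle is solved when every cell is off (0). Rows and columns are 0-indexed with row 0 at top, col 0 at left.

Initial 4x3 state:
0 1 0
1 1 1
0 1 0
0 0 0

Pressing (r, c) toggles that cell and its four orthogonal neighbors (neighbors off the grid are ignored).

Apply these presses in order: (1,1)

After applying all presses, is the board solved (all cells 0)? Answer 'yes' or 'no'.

After press 1 at (1,1):
0 0 0
0 0 0
0 0 0
0 0 0

Lights still on: 0

Answer: yes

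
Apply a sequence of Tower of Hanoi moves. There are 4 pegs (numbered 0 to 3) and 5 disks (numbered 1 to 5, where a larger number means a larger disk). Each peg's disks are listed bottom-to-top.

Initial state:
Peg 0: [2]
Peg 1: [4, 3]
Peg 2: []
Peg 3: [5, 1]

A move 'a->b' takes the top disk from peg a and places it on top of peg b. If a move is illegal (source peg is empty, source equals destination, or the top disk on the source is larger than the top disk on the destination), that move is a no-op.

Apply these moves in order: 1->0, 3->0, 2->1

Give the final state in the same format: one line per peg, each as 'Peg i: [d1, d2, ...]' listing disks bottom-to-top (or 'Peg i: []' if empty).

Answer: Peg 0: [2, 1]
Peg 1: [4, 3]
Peg 2: []
Peg 3: [5]

Derivation:
After move 1 (1->0):
Peg 0: [2]
Peg 1: [4, 3]
Peg 2: []
Peg 3: [5, 1]

After move 2 (3->0):
Peg 0: [2, 1]
Peg 1: [4, 3]
Peg 2: []
Peg 3: [5]

After move 3 (2->1):
Peg 0: [2, 1]
Peg 1: [4, 3]
Peg 2: []
Peg 3: [5]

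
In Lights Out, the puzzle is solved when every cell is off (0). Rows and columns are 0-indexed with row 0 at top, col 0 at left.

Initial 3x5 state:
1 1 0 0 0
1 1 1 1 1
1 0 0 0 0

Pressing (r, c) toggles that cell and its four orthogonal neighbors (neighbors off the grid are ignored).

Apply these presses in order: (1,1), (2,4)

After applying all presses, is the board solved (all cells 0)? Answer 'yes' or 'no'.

Answer: no

Derivation:
After press 1 at (1,1):
1 0 0 0 0
0 0 0 1 1
1 1 0 0 0

After press 2 at (2,4):
1 0 0 0 0
0 0 0 1 0
1 1 0 1 1

Lights still on: 6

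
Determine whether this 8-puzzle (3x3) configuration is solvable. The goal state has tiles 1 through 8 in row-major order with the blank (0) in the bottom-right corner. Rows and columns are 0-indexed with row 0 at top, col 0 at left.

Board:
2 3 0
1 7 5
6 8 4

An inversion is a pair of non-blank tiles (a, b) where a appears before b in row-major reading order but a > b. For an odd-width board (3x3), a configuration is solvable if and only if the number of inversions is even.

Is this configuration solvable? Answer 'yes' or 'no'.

Inversions (pairs i<j in row-major order where tile[i] > tile[j] > 0): 8
8 is even, so the puzzle is solvable.

Answer: yes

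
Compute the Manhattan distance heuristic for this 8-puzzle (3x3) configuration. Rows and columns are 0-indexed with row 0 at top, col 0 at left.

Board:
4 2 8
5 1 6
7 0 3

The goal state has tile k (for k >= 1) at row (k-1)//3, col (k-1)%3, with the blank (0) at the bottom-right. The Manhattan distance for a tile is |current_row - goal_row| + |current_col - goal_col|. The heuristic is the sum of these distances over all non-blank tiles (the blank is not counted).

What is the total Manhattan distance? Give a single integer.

Answer: 9

Derivation:
Tile 4: (0,0)->(1,0) = 1
Tile 2: (0,1)->(0,1) = 0
Tile 8: (0,2)->(2,1) = 3
Tile 5: (1,0)->(1,1) = 1
Tile 1: (1,1)->(0,0) = 2
Tile 6: (1,2)->(1,2) = 0
Tile 7: (2,0)->(2,0) = 0
Tile 3: (2,2)->(0,2) = 2
Sum: 1 + 0 + 3 + 1 + 2 + 0 + 0 + 2 = 9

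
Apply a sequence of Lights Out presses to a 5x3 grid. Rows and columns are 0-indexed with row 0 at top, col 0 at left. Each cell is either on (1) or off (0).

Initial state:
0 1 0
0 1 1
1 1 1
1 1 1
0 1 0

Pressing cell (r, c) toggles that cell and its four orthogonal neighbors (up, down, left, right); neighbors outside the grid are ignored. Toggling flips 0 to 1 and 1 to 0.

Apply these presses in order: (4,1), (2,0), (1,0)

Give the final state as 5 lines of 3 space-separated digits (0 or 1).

Answer: 1 1 0
0 0 1
1 0 1
0 0 1
1 0 1

Derivation:
After press 1 at (4,1):
0 1 0
0 1 1
1 1 1
1 0 1
1 0 1

After press 2 at (2,0):
0 1 0
1 1 1
0 0 1
0 0 1
1 0 1

After press 3 at (1,0):
1 1 0
0 0 1
1 0 1
0 0 1
1 0 1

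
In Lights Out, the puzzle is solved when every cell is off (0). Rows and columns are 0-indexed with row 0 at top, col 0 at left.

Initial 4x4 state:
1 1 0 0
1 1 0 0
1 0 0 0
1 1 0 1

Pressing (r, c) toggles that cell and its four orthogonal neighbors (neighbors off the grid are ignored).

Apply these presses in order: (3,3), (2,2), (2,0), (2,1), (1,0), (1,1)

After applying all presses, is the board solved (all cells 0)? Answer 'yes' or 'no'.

Answer: yes

Derivation:
After press 1 at (3,3):
1 1 0 0
1 1 0 0
1 0 0 1
1 1 1 0

After press 2 at (2,2):
1 1 0 0
1 1 1 0
1 1 1 0
1 1 0 0

After press 3 at (2,0):
1 1 0 0
0 1 1 0
0 0 1 0
0 1 0 0

After press 4 at (2,1):
1 1 0 0
0 0 1 0
1 1 0 0
0 0 0 0

After press 5 at (1,0):
0 1 0 0
1 1 1 0
0 1 0 0
0 0 0 0

After press 6 at (1,1):
0 0 0 0
0 0 0 0
0 0 0 0
0 0 0 0

Lights still on: 0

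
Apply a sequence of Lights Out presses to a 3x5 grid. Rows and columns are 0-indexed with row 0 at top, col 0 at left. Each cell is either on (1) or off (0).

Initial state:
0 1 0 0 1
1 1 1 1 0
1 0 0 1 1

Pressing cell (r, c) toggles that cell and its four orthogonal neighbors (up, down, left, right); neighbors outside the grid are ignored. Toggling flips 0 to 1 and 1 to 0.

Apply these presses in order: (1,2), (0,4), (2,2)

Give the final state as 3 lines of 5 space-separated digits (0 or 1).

Answer: 0 1 1 1 0
1 0 1 0 1
1 1 0 0 1

Derivation:
After press 1 at (1,2):
0 1 1 0 1
1 0 0 0 0
1 0 1 1 1

After press 2 at (0,4):
0 1 1 1 0
1 0 0 0 1
1 0 1 1 1

After press 3 at (2,2):
0 1 1 1 0
1 0 1 0 1
1 1 0 0 1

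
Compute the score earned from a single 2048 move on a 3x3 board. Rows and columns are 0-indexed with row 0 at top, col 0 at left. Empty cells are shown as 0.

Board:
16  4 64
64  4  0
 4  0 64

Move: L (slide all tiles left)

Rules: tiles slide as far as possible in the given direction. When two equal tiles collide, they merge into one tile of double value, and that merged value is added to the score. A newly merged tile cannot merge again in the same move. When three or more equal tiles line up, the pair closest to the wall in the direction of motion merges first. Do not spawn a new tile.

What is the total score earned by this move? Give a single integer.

Slide left:
row 0: [16, 4, 64] -> [16, 4, 64]  score +0 (running 0)
row 1: [64, 4, 0] -> [64, 4, 0]  score +0 (running 0)
row 2: [4, 0, 64] -> [4, 64, 0]  score +0 (running 0)
Board after move:
16  4 64
64  4  0
 4 64  0

Answer: 0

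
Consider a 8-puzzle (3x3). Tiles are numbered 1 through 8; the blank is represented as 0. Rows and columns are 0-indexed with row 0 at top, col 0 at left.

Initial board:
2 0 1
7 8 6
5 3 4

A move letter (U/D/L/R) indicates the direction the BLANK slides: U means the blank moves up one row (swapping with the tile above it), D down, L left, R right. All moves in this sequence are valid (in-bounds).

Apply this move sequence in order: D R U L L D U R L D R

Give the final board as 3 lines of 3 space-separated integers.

After move 1 (D):
2 8 1
7 0 6
5 3 4

After move 2 (R):
2 8 1
7 6 0
5 3 4

After move 3 (U):
2 8 0
7 6 1
5 3 4

After move 4 (L):
2 0 8
7 6 1
5 3 4

After move 5 (L):
0 2 8
7 6 1
5 3 4

After move 6 (D):
7 2 8
0 6 1
5 3 4

After move 7 (U):
0 2 8
7 6 1
5 3 4

After move 8 (R):
2 0 8
7 6 1
5 3 4

After move 9 (L):
0 2 8
7 6 1
5 3 4

After move 10 (D):
7 2 8
0 6 1
5 3 4

After move 11 (R):
7 2 8
6 0 1
5 3 4

Answer: 7 2 8
6 0 1
5 3 4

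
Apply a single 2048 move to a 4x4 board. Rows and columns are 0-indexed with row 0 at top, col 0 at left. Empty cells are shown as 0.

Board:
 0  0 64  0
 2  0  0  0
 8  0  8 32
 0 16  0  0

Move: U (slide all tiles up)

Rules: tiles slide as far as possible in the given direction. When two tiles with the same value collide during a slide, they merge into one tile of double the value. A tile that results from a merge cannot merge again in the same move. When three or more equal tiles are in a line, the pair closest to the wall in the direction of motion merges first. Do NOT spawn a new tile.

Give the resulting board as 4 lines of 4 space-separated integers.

Answer:  2 16 64 32
 8  0  8  0
 0  0  0  0
 0  0  0  0

Derivation:
Slide up:
col 0: [0, 2, 8, 0] -> [2, 8, 0, 0]
col 1: [0, 0, 0, 16] -> [16, 0, 0, 0]
col 2: [64, 0, 8, 0] -> [64, 8, 0, 0]
col 3: [0, 0, 32, 0] -> [32, 0, 0, 0]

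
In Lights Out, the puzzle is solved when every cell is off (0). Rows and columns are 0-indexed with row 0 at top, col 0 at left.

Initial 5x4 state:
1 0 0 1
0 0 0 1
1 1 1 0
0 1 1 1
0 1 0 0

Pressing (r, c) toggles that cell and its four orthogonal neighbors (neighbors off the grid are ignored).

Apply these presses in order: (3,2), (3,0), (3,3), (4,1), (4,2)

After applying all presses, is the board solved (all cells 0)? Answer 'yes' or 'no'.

After press 1 at (3,2):
1 0 0 1
0 0 0 1
1 1 0 0
0 0 0 0
0 1 1 0

After press 2 at (3,0):
1 0 0 1
0 0 0 1
0 1 0 0
1 1 0 0
1 1 1 0

After press 3 at (3,3):
1 0 0 1
0 0 0 1
0 1 0 1
1 1 1 1
1 1 1 1

After press 4 at (4,1):
1 0 0 1
0 0 0 1
0 1 0 1
1 0 1 1
0 0 0 1

After press 5 at (4,2):
1 0 0 1
0 0 0 1
0 1 0 1
1 0 0 1
0 1 1 0

Lights still on: 9

Answer: no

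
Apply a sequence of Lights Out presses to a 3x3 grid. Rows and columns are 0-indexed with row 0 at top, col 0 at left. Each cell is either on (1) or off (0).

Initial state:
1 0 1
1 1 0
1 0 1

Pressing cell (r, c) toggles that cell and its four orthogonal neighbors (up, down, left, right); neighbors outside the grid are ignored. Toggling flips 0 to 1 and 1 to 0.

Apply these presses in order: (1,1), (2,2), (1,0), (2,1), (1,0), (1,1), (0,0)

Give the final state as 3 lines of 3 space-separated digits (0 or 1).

After press 1 at (1,1):
1 1 1
0 0 1
1 1 1

After press 2 at (2,2):
1 1 1
0 0 0
1 0 0

After press 3 at (1,0):
0 1 1
1 1 0
0 0 0

After press 4 at (2,1):
0 1 1
1 0 0
1 1 1

After press 5 at (1,0):
1 1 1
0 1 0
0 1 1

After press 6 at (1,1):
1 0 1
1 0 1
0 0 1

After press 7 at (0,0):
0 1 1
0 0 1
0 0 1

Answer: 0 1 1
0 0 1
0 0 1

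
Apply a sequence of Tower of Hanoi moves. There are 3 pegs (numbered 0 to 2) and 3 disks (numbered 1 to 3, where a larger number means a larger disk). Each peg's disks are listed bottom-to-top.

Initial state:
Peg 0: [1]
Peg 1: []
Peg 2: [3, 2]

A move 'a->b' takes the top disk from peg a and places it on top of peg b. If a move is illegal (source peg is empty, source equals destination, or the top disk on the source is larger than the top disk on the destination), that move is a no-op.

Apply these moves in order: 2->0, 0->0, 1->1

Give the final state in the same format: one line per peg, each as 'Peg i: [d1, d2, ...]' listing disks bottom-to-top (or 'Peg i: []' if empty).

After move 1 (2->0):
Peg 0: [1]
Peg 1: []
Peg 2: [3, 2]

After move 2 (0->0):
Peg 0: [1]
Peg 1: []
Peg 2: [3, 2]

After move 3 (1->1):
Peg 0: [1]
Peg 1: []
Peg 2: [3, 2]

Answer: Peg 0: [1]
Peg 1: []
Peg 2: [3, 2]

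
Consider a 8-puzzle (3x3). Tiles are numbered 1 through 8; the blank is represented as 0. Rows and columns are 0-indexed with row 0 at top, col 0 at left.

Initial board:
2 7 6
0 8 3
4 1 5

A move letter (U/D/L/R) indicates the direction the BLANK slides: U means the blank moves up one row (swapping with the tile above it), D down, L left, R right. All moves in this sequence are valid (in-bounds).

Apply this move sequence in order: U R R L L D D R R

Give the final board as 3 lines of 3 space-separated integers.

After move 1 (U):
0 7 6
2 8 3
4 1 5

After move 2 (R):
7 0 6
2 8 3
4 1 5

After move 3 (R):
7 6 0
2 8 3
4 1 5

After move 4 (L):
7 0 6
2 8 3
4 1 5

After move 5 (L):
0 7 6
2 8 3
4 1 5

After move 6 (D):
2 7 6
0 8 3
4 1 5

After move 7 (D):
2 7 6
4 8 3
0 1 5

After move 8 (R):
2 7 6
4 8 3
1 0 5

After move 9 (R):
2 7 6
4 8 3
1 5 0

Answer: 2 7 6
4 8 3
1 5 0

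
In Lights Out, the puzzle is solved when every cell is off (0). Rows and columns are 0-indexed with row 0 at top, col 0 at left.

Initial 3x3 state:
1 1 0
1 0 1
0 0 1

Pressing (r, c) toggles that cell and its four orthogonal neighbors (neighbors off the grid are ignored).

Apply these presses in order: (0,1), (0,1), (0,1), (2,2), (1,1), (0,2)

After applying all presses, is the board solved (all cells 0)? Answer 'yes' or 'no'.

Answer: yes

Derivation:
After press 1 at (0,1):
0 0 1
1 1 1
0 0 1

After press 2 at (0,1):
1 1 0
1 0 1
0 0 1

After press 3 at (0,1):
0 0 1
1 1 1
0 0 1

After press 4 at (2,2):
0 0 1
1 1 0
0 1 0

After press 5 at (1,1):
0 1 1
0 0 1
0 0 0

After press 6 at (0,2):
0 0 0
0 0 0
0 0 0

Lights still on: 0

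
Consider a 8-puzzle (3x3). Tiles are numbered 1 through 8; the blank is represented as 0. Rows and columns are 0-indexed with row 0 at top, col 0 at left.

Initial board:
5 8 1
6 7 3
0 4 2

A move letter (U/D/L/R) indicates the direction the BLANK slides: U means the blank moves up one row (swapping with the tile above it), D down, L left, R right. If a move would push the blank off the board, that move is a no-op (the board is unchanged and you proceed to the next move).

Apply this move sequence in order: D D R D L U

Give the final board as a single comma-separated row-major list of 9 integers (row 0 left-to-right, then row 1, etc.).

After move 1 (D):
5 8 1
6 7 3
0 4 2

After move 2 (D):
5 8 1
6 7 3
0 4 2

After move 3 (R):
5 8 1
6 7 3
4 0 2

After move 4 (D):
5 8 1
6 7 3
4 0 2

After move 5 (L):
5 8 1
6 7 3
0 4 2

After move 6 (U):
5 8 1
0 7 3
6 4 2

Answer: 5, 8, 1, 0, 7, 3, 6, 4, 2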